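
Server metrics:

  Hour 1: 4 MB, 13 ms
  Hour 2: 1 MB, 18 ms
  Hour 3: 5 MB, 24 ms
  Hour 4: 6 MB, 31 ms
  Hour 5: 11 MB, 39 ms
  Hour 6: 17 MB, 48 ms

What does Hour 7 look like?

MB: each term is the sum of the two before it, so 4, 1, 5, 6, 11, 17 → 28.
Ms: 13, 18, 24, 31, 39, 48 → 58 (differences are 5, 6, 7, … (increasing by 1 each time)).
Putting it together: 28 MB, 58 ms.

28 MB, 58 ms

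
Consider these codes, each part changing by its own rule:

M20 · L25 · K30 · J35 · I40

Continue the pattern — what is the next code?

For the letter, letters move back 1 place in the alphabet: M, L, K, J, I → H.
Second component: +5 each step, so 20, 25, 30, 35, 40 → 45.
Putting it together: H45.

H45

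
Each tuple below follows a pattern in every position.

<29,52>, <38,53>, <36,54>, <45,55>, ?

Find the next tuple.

First part — alternating steps +9, −2, +9, −2, …: 29, 38, 36, 45 → 43.
For the second part, +1 each step: 52, 53, 54, 55 → 56.
Putting it together: <43,56>.

<43,56>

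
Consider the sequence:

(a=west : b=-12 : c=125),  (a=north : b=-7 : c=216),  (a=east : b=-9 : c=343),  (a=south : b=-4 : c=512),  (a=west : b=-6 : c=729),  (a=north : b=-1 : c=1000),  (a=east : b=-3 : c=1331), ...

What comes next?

A: west, north, east, south, west, north, east → south (repeats west → north → east → south).
B goes -12, -7, -9, -4, -6, -1, -3 → 2 (alternating steps +5, −2, +5, −2, …).
C — perfect cubes: 5³, 6³, 7³, …: 125, 216, 343, 512, 729, 1000, 1331 → 1728.
So the next tuple is (a=south : b=2 : c=1728).

(a=south : b=2 : c=1728)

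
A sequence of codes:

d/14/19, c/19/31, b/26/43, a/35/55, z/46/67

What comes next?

Letter: letters move back 1 place in the alphabet, wrapping A→Z; d, c, b, a, z → y.
Second component — differences are 5, 7, 9, … (increasing by 2 each time): 14, 19, 26, 35, 46 → 59.
Third component: +12 each step, so 19, 31, 43, 55, 67 → 79.
So the next code is y/59/79.

y/59/79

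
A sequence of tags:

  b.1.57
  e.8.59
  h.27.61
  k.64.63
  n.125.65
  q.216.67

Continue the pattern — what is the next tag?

t.343.69

For the letter, letters move forward 3 places in the alphabet: b, e, h, k, n, q → t.
Second component: 1, 8, 27, 64, 125, 216 → 343 (perfect cubes: 1³, 2³, 3³, …).
Third component: +2 each step; 57, 59, 61, 63, 65, 67 → 69.
Combining the parts gives t.343.69.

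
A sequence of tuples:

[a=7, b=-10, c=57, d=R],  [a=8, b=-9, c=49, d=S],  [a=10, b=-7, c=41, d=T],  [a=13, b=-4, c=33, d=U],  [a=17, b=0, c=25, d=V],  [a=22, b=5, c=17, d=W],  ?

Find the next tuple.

[a=28, b=11, c=9, d=X]

A goes 7, 8, 10, 13, 17, 22 → 28 (differences are 1, 2, 3, … (increasing by 1 each time)).
For the b, differences are 1, 2, 3, … (increasing by 1 each time): -10, -9, -7, -4, 0, 5 → 11.
C: 57, 49, 41, 33, 25, 17 → 9 (−8 each step).
D — letters move forward 1 place in the alphabet: R, S, T, U, V, W → X.
Combining the parts gives [a=28, b=11, c=9, d=X].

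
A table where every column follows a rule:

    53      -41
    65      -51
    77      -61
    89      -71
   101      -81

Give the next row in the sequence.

For the first component, +12 each step: 53, 65, 77, 89, 101 → 113.
Second component — −10 each step: -41, -51, -61, -71, -81 → -91.
Putting it together: 113  -91.

113  -91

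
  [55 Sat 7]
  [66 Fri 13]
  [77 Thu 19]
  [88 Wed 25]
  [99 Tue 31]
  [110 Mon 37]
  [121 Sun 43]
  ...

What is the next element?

[132 Sat 49]

For the first component, +11 each step: 55, 66, 77, 88, 99, 110, 121 → 132.
For the day, runs backward through the weekdays Mon→Sun: Sat, Fri, Thu, Wed, Tue, Mon, Sun → Sat.
Third component — +6 each step: 7, 13, 19, 25, 31, 37, 43 → 49.
Putting it together: [132 Sat 49].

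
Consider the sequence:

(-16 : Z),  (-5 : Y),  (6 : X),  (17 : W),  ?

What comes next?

(28 : V)

First value: +11 each step, so -16, -5, 6, 17 → 28.
Letter: letters move back 1 place in the alphabet; Z, Y, X, W → V.
Putting it together: (28 : V).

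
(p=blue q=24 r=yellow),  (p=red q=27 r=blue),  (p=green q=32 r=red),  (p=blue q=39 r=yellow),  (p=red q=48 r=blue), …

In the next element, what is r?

P: repeats blue → red → green, so blue, red, green, blue, red → green.
Q goes 24, 27, 32, 39, 48 → 59 (differences are 3, 5, 7, … (increasing by 2 each time)).
For the r, repeats yellow → blue → red: yellow, blue, red, yellow, blue → red.

red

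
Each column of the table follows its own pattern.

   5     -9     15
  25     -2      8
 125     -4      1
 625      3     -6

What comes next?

3125  1  -13

First component goes 5, 25, 125, 625 → 3125 (×5 each step).
Second component: alternating steps +7, −2, +7, −2, …; -9, -2, -4, 3 → 1.
Third component: −7 each step; 15, 8, 1, -6 → -13.
Putting it together: 3125  1  -13.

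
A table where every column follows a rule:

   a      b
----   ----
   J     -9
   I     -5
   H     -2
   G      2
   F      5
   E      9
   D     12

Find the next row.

Column a goes J, I, H, G, F, E, D → C (letters move back 1 place in the alphabet).
Column b: alternating steps +4, +3, +4, +3, …; -9, -5, -2, 2, 5, 9, 12 → 16.
Putting it together: C  16.

C  16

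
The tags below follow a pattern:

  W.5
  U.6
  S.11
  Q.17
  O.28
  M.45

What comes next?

Letter — letters move back 2 places in the alphabet: W, U, S, Q, O, M → K.
Second component — each term is the sum of the two before it: 5, 6, 11, 17, 28, 45 → 73.
Combining the parts gives K.73.

K.73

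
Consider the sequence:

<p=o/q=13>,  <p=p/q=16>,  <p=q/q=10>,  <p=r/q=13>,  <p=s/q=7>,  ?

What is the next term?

<p=t/q=10>

P: o, p, q, r, s → t (letters move forward 1 place in the alphabet).
Q: alternating steps +3, −6, +3, −6, …, so 13, 16, 10, 13, 7 → 10.
Combining the parts gives <p=t/q=10>.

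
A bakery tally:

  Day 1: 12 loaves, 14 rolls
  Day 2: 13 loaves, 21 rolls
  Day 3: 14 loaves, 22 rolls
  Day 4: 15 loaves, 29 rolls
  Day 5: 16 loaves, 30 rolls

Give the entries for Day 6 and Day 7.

17 loaves, 37 rolls; 18 loaves, 38 rolls

Loaves: 12, 13, 14, 15, 16 → 17 → 18 (+1 each step).
Rolls goes 14, 21, 22, 29, 30 → 37 → 38 (alternating steps +7, +1, +7, +1, …).
So the next two rows are 17 loaves, 37 rolls and 18 loaves, 38 rolls.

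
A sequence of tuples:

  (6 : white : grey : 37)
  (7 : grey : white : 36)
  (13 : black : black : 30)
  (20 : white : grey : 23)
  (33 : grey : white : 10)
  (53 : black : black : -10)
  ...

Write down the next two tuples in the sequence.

First coordinate: 6, 7, 13, 20, 33, 53 → 86 → 139 (each term is the sum of the two before it).
First shade: repeats white → grey → black; white, grey, black, white, grey, black → white → grey.
Second shade: repeats grey → white → black; grey, white, black, grey, white, black → grey → white.
Fourth coordinate goes 37, 36, 30, 23, 10, -10 → -43 → -96 (together with the first coordinate always sums to 43).
Putting the parts together: (86 : white : grey : -43) and then (139 : grey : white : -96).

(86 : white : grey : -43), (139 : grey : white : -96)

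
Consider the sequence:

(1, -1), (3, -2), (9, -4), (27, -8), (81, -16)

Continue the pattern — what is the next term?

First component: ×3 each step; 1, 3, 9, 27, 81 → 243.
For the second component, ×2 each step: -1, -2, -4, -8, -16 → -32.
So the next term is (243, -32).

(243, -32)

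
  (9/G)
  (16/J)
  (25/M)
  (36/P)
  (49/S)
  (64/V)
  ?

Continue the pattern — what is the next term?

(81/Y)

First value: perfect squares: 3², 4², 5², …, so 9, 16, 25, 36, 49, 64 → 81.
Letter: letters move forward 3 places in the alphabet, so G, J, M, P, S, V → Y.
So the next term is (81/Y).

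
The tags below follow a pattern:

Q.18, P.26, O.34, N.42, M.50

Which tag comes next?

L.58

For the letter, letters move back 1 place in the alphabet: Q, P, O, N, M → L.
Second component goes 18, 26, 34, 42, 50 → 58 (+8 each step).
Combining the parts gives L.58.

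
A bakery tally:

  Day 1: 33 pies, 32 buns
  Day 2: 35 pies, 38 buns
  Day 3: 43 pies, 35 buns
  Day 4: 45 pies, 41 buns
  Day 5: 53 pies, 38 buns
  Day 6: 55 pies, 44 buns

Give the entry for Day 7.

63 pies, 41 buns

Pies: alternating steps +2, +8, +2, +8, …; 33, 35, 43, 45, 53, 55 → 63.
Buns: 32, 38, 35, 41, 38, 44 → 41 (alternating steps +6, −3, +6, −3, …).
Putting it together: 63 pies, 41 buns.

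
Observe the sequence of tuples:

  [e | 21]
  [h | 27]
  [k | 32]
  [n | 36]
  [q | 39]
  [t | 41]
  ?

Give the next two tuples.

Letter: letters move forward 3 places in the alphabet; e, h, k, n, q, t → w → z.
Second coordinate goes 21, 27, 32, 36, 39, 41 → 42 → 42 (differences are 6, 5, 4, … (decreasing by 1 each time)).
Putting the parts together: [w | 42] and then [z | 42].

[w | 42], [z | 42]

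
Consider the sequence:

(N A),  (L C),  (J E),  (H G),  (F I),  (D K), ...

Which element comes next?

First letter: letters move back 2 places in the alphabet, so N, L, J, H, F, D → B.
Second letter: letters move forward 2 places in the alphabet; A, C, E, G, I, K → M.
Putting it together: (B M).

(B M)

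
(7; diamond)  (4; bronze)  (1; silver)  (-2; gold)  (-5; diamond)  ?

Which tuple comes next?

(-8; bronze)

First coordinate: 7, 4, 1, -2, -5 → -8 (−3 each step).
Rank: repeats diamond → bronze → silver → gold, so diamond, bronze, silver, gold, diamond → bronze.
Combining the parts gives (-8; bronze).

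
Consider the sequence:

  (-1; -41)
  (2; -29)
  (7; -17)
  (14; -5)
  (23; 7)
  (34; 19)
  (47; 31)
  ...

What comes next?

First entry: differences are 3, 5, 7, … (increasing by 2 each time); -1, 2, 7, 14, 23, 34, 47 → 62.
For the second entry, +12 each step: -41, -29, -17, -5, 7, 19, 31 → 43.
So the next point is (62; 43).

(62; 43)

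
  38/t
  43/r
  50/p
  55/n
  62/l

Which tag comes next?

67/j

First component goes 38, 43, 50, 55, 62 → 67 (alternating steps +5, +7, +5, +7, …).
Letter: letters move back 2 places in the alphabet; t, r, p, n, l → j.
Combining the parts gives 67/j.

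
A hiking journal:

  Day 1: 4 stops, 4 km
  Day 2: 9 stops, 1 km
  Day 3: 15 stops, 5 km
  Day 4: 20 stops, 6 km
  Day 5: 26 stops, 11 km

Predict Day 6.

Stops — alternating steps +5, +6, +5, +6, …: 4, 9, 15, 20, 26 → 31.
Km: 4, 1, 5, 6, 11 → 17 (each term is the sum of the two before it).
Combining the parts gives 31 stops, 17 km.

31 stops, 17 km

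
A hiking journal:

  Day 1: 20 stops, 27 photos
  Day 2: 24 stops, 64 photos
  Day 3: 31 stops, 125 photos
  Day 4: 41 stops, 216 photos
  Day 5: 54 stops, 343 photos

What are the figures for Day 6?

Stops goes 20, 24, 31, 41, 54 → 70 (differences are 4, 7, 10, … (increasing by 3 each time)).
For the photos, perfect cubes: 3³, 4³, 5³, …: 27, 64, 125, 216, 343 → 512.
So the next line is 70 stops, 512 photos.

70 stops, 512 photos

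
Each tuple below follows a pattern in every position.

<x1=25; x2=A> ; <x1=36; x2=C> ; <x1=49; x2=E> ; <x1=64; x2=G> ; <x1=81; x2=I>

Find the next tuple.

<x1=100; x2=K>

X1 — perfect squares: 5², 6², 7², …: 25, 36, 49, 64, 81 → 100.
X2: A, C, E, G, I → K (letters move forward 2 places in the alphabet).
Putting it together: <x1=100; x2=K>.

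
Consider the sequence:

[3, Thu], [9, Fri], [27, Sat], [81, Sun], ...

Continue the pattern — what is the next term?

[243, Mon]

First part — ×3 each step: 3, 9, 27, 81 → 243.
Day: Thu, Fri, Sat, Sun → Mon (runs through the weekdays Mon→Sun).
Combining the parts gives [243, Mon].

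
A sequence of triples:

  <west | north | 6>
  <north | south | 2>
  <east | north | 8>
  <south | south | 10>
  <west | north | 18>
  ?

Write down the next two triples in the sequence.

<north | south | 28>, <east | north | 46>

First direction: west, north, east, south, west → north → east (repeats west → north → east → south).
Second direction: alternates north ↔ south, so north, south, north, south, north → south → north.
Third slot goes 6, 2, 8, 10, 18 → 28 → 46 (each term is the sum of the two before it).
So the next two triples are <north | south | 28> and <east | north | 46>.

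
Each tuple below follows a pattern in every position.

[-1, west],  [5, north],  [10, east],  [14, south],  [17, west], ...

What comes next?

[19, north]

For the first part, differences are 6, 5, 4, … (decreasing by 1 each time): -1, 5, 10, 14, 17 → 19.
Direction: west, north, east, south, west → north (repeats west → north → east → south).
So the next tuple is [19, north].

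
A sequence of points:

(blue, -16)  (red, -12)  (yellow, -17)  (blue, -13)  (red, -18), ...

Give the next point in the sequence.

Colour — repeats blue → red → yellow: blue, red, yellow, blue, red → yellow.
Second part: alternating steps +4, −5, +4, −5, …; -16, -12, -17, -13, -18 → -14.
Combining the parts gives (yellow, -14).

(yellow, -14)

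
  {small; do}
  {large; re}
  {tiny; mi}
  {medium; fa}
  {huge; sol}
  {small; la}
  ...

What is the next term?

{large; ti}

Size: small, large, tiny, medium, huge, small → large (repeats small → large → tiny → medium → huge).
Note: do, re, mi, fa, sol, la → ti (runs through the solfège scale do→ti).
So the next term is {large; ti}.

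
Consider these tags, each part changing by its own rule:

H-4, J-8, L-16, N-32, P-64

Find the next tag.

R-128

For the letter, letters move forward 2 places in the alphabet: H, J, L, N, P → R.
For the second component, ×2 each step: 4, 8, 16, 32, 64 → 128.
So the next tag is R-128.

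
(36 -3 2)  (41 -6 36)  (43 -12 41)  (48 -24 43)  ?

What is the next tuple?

First entry: alternating steps +5, +2, +5, +2, …, so 36, 41, 43, 48 → 50.
Second entry: -3, -6, -12, -24 → -48 (×2 each step).
Third entry: always the previous value of the first entry; 2, 36, 41, 43 → 48.
Putting it together: (50 -48 48).

(50 -48 48)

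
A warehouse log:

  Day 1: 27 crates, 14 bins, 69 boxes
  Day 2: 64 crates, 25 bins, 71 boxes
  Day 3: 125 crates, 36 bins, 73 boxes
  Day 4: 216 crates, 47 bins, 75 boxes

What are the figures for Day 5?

Crates: 27, 64, 125, 216 → 343 (perfect cubes: 3³, 4³, 5³, …).
Bins: +11 each step; 14, 25, 36, 47 → 58.
Boxes: +2 each step, so 69, 71, 73, 75 → 77.
So the next row is 343 crates, 58 bins, 77 boxes.

343 crates, 58 bins, 77 boxes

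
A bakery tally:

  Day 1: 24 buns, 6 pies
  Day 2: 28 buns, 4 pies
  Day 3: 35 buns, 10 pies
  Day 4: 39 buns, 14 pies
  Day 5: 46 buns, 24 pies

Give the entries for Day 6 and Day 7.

Buns goes 24, 28, 35, 39, 46 → 50 → 57 (alternating steps +4, +7, +4, +7, …).
Pies goes 6, 4, 10, 14, 24 → 38 → 62 (each term is the sum of the two before it).
So the next two rows are 50 buns, 38 pies and 57 buns, 62 pies.

50 buns, 38 pies; 57 buns, 62 pies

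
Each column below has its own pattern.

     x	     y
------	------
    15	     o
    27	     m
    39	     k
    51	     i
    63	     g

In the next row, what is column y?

Column y: o, m, k, i, g → e (letters move back 2 places in the alphabet).

e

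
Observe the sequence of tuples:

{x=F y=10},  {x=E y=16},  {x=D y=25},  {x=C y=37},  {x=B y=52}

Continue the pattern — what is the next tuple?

X: F, E, D, C, B → A (letters move back 1 place in the alphabet).
Y: differences are 6, 9, 12, … (increasing by 3 each time), so 10, 16, 25, 37, 52 → 70.
So the next tuple is {x=A y=70}.

{x=A y=70}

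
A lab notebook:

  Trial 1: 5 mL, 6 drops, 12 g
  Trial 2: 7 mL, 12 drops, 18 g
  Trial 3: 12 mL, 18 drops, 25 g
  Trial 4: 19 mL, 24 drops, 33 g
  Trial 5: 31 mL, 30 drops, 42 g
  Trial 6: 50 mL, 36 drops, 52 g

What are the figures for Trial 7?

ML — each term is the sum of the two before it: 5, 7, 12, 19, 31, 50 → 81.
Drops — +6 each step: 6, 12, 18, 24, 30, 36 → 42.
For the g, differences are 6, 7, 8, … (increasing by 1 each time): 12, 18, 25, 33, 42, 52 → 63.
Combining the parts gives 81 mL, 42 drops, 63 g.

81 mL, 42 drops, 63 g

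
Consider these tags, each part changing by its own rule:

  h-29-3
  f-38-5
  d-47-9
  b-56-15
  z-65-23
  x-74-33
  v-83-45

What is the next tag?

t-92-59

For the letter, letters move back 2 places in the alphabet, wrapping A→Z: h, f, d, b, z, x, v → t.
Second component goes 29, 38, 47, 56, 65, 74, 83 → 92 (+9 each step).
Third component goes 3, 5, 9, 15, 23, 33, 45 → 59 (differences are 2, 4, 6, … (increasing by 2 each time)).
Putting it together: t-92-59.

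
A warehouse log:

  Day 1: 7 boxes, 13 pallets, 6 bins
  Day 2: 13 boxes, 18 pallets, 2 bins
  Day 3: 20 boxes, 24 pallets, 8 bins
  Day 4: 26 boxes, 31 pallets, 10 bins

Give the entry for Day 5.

Boxes: 7, 13, 20, 26 → 33 (alternating steps +6, +7, +6, +7, …).
Pallets: differences are 5, 6, 7, … (increasing by 1 each time), so 13, 18, 24, 31 → 39.
Bins: each term is the sum of the two before it, so 6, 2, 8, 10 → 18.
So the next line is 33 boxes, 39 pallets, 18 bins.

33 boxes, 39 pallets, 18 bins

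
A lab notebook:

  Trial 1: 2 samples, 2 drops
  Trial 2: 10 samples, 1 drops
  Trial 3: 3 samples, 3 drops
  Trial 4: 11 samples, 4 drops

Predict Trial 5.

4 samples, 7 drops

Samples: alternating steps +8, −7, +8, −7, …, so 2, 10, 3, 11 → 4.
Drops: 2, 1, 3, 4 → 7 (each term is the sum of the two before it).
Combining the parts gives 4 samples, 7 drops.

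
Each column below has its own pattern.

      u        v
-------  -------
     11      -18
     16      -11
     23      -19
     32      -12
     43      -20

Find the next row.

Column u — differences are 5, 7, 9, … (increasing by 2 each time): 11, 16, 23, 32, 43 → 56.
Column v: alternating steps +7, −8, +7, −8, …, so -18, -11, -19, -12, -20 → -13.
Putting it together: 56  -13.

56  -13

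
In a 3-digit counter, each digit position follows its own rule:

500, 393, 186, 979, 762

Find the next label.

555

For the first digit, −2 each step, mod 10: 5, 3, 1, 9, 7 → 5.
Second digit: −1 each step, mod 10; 0, 9, 8, 7, 6 → 5.
For the third digit, +3 each step, mod 10: 0, 3, 6, 9, 2 → 5.
So the next label is 555.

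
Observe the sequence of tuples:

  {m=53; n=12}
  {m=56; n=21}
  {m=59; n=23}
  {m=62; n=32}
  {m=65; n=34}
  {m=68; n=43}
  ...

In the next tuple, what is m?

71

M: 53, 56, 59, 62, 65, 68 → 71 (+3 each step).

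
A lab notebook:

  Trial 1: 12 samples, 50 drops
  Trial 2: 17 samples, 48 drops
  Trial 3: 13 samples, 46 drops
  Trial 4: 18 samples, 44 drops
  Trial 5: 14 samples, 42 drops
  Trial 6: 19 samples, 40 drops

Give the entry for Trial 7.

Samples: alternating steps +5, −4, +5, −4, …, so 12, 17, 13, 18, 14, 19 → 15.
Drops: 50, 48, 46, 44, 42, 40 → 38 (−2 each step).
Combining the parts gives 15 samples, 38 drops.

15 samples, 38 drops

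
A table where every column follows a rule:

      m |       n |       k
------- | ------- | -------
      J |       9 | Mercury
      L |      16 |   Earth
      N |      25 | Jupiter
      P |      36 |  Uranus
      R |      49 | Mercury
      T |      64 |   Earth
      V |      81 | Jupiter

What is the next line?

For the column m, letters move forward 2 places in the alphabet: J, L, N, P, R, T, V → X.
Column n goes 9, 16, 25, 36, 49, 64, 81 → 100 (perfect squares: 3², 4², 5², …).
Column k — repeats Mercury → Earth → Jupiter → Uranus: Mercury, Earth, Jupiter, Uranus, Mercury, Earth, Jupiter → Uranus.
Combining the parts gives X  100  Uranus.

X  100  Uranus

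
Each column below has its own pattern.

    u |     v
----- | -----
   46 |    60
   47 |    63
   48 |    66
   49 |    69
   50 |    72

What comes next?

51  75

Column u goes 46, 47, 48, 49, 50 → 51 (+1 each step).
Column v: +3 each step, so 60, 63, 66, 69, 72 → 75.
Combining the parts gives 51  75.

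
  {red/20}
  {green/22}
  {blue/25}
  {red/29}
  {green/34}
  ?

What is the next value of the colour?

Colour: repeats red → green → blue, so red, green, blue, red, green → blue.

blue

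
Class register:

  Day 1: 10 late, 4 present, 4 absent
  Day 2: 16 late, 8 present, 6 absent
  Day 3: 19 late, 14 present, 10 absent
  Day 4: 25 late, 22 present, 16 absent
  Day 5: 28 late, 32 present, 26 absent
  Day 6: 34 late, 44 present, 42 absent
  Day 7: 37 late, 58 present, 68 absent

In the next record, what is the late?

Late: alternating steps +6, +3, +6, +3, …, so 10, 16, 19, 25, 28, 34, 37 → 43.

43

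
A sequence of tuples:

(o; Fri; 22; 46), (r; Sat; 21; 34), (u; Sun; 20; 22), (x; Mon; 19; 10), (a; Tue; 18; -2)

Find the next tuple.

Letter goes o, r, u, x, a → d (letters move forward 3 places in the alphabet, wrapping Z→A).
Day: Fri, Sat, Sun, Mon, Tue → Wed (runs through the weekdays Mon→Sun).
For the third slot, −1 each step: 22, 21, 20, 19, 18 → 17.
Fourth slot: 46, 34, 22, 10, -2 → -14 (−12 each step).
So the next tuple is (d; Wed; 17; -14).

(d; Wed; 17; -14)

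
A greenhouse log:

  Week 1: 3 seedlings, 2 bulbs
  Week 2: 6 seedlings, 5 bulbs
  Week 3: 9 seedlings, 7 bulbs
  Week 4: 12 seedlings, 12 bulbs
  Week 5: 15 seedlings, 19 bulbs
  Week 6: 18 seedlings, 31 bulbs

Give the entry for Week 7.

Seedlings: +3 each step; 3, 6, 9, 12, 15, 18 → 21.
Bulbs: each term is the sum of the two before it, so 2, 5, 7, 12, 19, 31 → 50.
Combining the parts gives 21 seedlings, 50 bulbs.

21 seedlings, 50 bulbs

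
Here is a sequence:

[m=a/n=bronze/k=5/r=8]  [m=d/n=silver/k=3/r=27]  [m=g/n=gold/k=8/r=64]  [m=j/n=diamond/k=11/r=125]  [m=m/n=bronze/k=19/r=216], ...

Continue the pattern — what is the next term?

[m=p/n=silver/k=30/r=343]

M: a, d, g, j, m → p (letters move forward 3 places in the alphabet).
N: repeats bronze → silver → gold → diamond, so bronze, silver, gold, diamond, bronze → silver.
For the k, each term is the sum of the two before it: 5, 3, 8, 11, 19 → 30.
R: 8, 27, 64, 125, 216 → 343 (perfect cubes: 2³, 3³, 4³, …).
Putting it together: [m=p/n=silver/k=30/r=343].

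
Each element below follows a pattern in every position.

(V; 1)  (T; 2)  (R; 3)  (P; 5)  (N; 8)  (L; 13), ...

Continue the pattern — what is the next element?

Letter: V, T, R, P, N, L → J (letters move back 2 places in the alphabet).
For the second coordinate, each term is the sum of the two before it: 1, 2, 3, 5, 8, 13 → 21.
Combining the parts gives (J; 21).

(J; 21)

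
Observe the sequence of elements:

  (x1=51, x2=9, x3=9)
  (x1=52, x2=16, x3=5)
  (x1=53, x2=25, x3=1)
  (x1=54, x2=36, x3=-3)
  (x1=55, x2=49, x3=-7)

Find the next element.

(x1=56, x2=64, x3=-11)

X1 goes 51, 52, 53, 54, 55 → 56 (+1 each step).
X2 — perfect squares: 3², 4², 5², …: 9, 16, 25, 36, 49 → 64.
X3: −4 each step, so 9, 5, 1, -3, -7 → -11.
So the next element is (x1=56, x2=64, x3=-11).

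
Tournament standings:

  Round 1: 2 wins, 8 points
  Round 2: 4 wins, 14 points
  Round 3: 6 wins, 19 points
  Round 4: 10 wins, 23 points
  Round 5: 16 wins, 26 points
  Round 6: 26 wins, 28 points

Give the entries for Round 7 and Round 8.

42 wins, 29 points; 68 wins, 29 points

Wins: 2, 4, 6, 10, 16, 26 → 42 → 68 (each term is the sum of the two before it).
Points goes 8, 14, 19, 23, 26, 28 → 29 → 29 (differences are 6, 5, 4, … (decreasing by 1 each time)).
Putting the parts together: 42 wins, 29 points and then 68 wins, 29 points.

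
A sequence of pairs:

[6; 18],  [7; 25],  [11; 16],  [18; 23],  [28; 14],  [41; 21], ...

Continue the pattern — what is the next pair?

[57; 12]

First part: 6, 7, 11, 18, 28, 41 → 57 (differences are 1, 4, 7, … (increasing by 3 each time)).
Second part goes 18, 25, 16, 23, 14, 21 → 12 (alternating steps +7, −9, +7, −9, …).
Combining the parts gives [57; 12].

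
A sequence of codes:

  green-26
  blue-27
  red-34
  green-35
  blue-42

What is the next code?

Colour: repeats green → blue → red, so green, blue, red, green, blue → red.
Second component — alternating steps +1, +7, +1, +7, …: 26, 27, 34, 35, 42 → 43.
Combining the parts gives red-43.

red-43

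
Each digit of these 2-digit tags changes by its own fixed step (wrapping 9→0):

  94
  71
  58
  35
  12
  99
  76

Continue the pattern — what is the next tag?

First digit: 9, 7, 5, 3, 1, 9, 7 → 5 (−2 each step, mod 10).
For the second digit, −3 each step, mod 10: 4, 1, 8, 5, 2, 9, 6 → 3.
So the next tag is 53.

53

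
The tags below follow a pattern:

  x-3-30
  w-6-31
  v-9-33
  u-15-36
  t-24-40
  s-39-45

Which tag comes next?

r-63-51

Letter: letters move back 1 place in the alphabet, so x, w, v, u, t, s → r.
Second component: each term is the sum of the two before it, so 3, 6, 9, 15, 24, 39 → 63.
Third component: 30, 31, 33, 36, 40, 45 → 51 (differences are 1, 2, 3, … (increasing by 1 each time)).
Combining the parts gives r-63-51.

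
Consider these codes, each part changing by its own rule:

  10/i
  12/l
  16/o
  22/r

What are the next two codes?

30/u then 40/x

For the first component, differences are 2, 4, 6, … (increasing by 2 each time): 10, 12, 16, 22 → 30 → 40.
Letter: letters move forward 3 places in the alphabet, so i, l, o, r → u → x.
Putting the parts together: 30/u and then 40/x.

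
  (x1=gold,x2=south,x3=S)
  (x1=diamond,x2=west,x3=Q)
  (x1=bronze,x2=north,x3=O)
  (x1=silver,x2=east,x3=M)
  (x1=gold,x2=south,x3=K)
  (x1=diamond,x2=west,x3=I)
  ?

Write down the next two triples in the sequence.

X1 — repeats gold → diamond → bronze → silver: gold, diamond, bronze, silver, gold, diamond → bronze → silver.
X2: repeats south → west → north → east; south, west, north, east, south, west → north → east.
X3 — letters move back 2 places in the alphabet: S, Q, O, M, K, I → G → E.
So the next two triples are (x1=bronze,x2=north,x3=G) and (x1=silver,x2=east,x3=E).

(x1=bronze,x2=north,x3=G), (x1=silver,x2=east,x3=E)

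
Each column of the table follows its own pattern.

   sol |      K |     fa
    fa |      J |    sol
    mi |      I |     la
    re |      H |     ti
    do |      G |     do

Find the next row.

First note: sol, fa, mi, re, do → ti (runs backward through the solfège scale do→ti).
For the letter, letters move back 1 place in the alphabet: K, J, I, H, G → F.
For the second note, runs through the solfège scale do→ti: fa, sol, la, ti, do → re.
Putting it together: ti  F  re.

ti  F  re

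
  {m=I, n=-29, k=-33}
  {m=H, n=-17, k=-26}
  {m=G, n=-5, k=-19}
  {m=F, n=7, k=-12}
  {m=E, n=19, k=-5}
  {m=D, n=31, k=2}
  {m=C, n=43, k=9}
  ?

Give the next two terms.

M: letters move back 1 place in the alphabet, so I, H, G, F, E, D, C → B → A.
N: +12 each step, so -29, -17, -5, 7, 19, 31, 43 → 55 → 67.
K: -33, -26, -19, -12, -5, 2, 9 → 16 → 23 (+7 each step).
Putting the parts together: {m=B, n=55, k=16} and then {m=A, n=67, k=23}.

{m=B, n=55, k=16}, {m=A, n=67, k=23}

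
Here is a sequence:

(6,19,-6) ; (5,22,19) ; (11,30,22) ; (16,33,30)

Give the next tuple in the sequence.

(27,41,33)

First slot: 6, 5, 11, 16 → 27 (each term is the sum of the two before it).
Second slot — alternating steps +3, +8, +3, +8, …: 19, 22, 30, 33 → 41.
Third slot goes -6, 19, 22, 30 → 33 (always the previous value of the second slot).
Putting it together: (27,41,33).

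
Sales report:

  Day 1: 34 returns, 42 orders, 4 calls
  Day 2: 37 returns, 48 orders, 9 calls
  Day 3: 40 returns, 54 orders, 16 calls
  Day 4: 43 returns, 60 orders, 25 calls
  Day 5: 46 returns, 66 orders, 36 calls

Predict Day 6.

49 returns, 72 orders, 49 calls

Returns: +3 each step, so 34, 37, 40, 43, 46 → 49.
Orders: +6 each step; 42, 48, 54, 60, 66 → 72.
Calls goes 4, 9, 16, 25, 36 → 49 (perfect squares: 2², 3², 4², …).
Combining the parts gives 49 returns, 72 orders, 49 calls.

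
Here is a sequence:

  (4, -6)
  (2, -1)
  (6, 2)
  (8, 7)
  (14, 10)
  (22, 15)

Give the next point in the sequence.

(36, 18)

First coordinate — each term is the sum of the two before it: 4, 2, 6, 8, 14, 22 → 36.
Second coordinate goes -6, -1, 2, 7, 10, 15 → 18 (alternating steps +5, +3, +5, +3, …).
Combining the parts gives (36, 18).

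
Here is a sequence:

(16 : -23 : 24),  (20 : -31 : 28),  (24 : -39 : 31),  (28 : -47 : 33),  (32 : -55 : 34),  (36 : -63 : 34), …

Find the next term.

(40 : -71 : 33)

First component: 16, 20, 24, 28, 32, 36 → 40 (+4 each step).
Second component — −8 each step: -23, -31, -39, -47, -55, -63 → -71.
Third component: differences are 4, 3, 2, … (decreasing by 1 each time), so 24, 28, 31, 33, 34, 34 → 33.
So the next term is (40 : -71 : 33).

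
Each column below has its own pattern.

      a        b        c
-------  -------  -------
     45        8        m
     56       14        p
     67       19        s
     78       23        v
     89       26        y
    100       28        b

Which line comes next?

111  29  e

Column a: +11 each step; 45, 56, 67, 78, 89, 100 → 111.
Column b — differences are 6, 5, 4, … (decreasing by 1 each time): 8, 14, 19, 23, 26, 28 → 29.
Column c: letters move forward 3 places in the alphabet, wrapping Z→A; m, p, s, v, y, b → e.
So the next line is 111  29  e.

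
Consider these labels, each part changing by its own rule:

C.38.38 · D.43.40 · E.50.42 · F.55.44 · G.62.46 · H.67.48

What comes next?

I.74.50

For the letter, letters move forward 1 place in the alphabet: C, D, E, F, G, H → I.
Second component goes 38, 43, 50, 55, 62, 67 → 74 (alternating steps +5, +7, +5, +7, …).
For the third component, +2 each step: 38, 40, 42, 44, 46, 48 → 50.
So the next label is I.74.50.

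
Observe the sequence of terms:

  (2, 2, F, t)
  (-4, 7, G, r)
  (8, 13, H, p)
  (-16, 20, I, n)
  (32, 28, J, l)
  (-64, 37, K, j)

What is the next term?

(128, 47, L, h)

First coordinate goes 2, -4, 8, -16, 32, -64 → 128 (×(-2) each step).
Second coordinate goes 2, 7, 13, 20, 28, 37 → 47 (differences are 5, 6, 7, … (increasing by 1 each time)).
First letter: letters move forward 1 place in the alphabet; F, G, H, I, J, K → L.
Second letter: t, r, p, n, l, j → h (letters move back 2 places in the alphabet).
Combining the parts gives (128, 47, L, h).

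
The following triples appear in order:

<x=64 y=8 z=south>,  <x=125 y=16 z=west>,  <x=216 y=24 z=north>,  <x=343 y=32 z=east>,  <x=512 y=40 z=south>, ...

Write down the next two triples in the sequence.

X: perfect cubes: 4³, 5³, 6³, …; 64, 125, 216, 343, 512 → 729 → 1000.
For the y, +8 each step: 8, 16, 24, 32, 40 → 48 → 56.
Z — repeats south → west → north → east: south, west, north, east, south → west → north.
So the next two triples are <x=729 y=48 z=west> and <x=1000 y=56 z=north>.

<x=729 y=48 z=west>, <x=1000 y=56 z=north>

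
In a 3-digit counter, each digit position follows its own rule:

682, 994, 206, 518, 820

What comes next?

For the first digit, +3 each step, mod 10: 6, 9, 2, 5, 8 → 1.
For the second digit, +1 each step, mod 10: 8, 9, 0, 1, 2 → 3.
Third digit: +2 each step, mod 10; 2, 4, 6, 8, 0 → 2.
Putting it together: 132.

132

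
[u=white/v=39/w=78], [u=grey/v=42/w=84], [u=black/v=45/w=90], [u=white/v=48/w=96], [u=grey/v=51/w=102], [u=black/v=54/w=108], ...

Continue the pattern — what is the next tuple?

U goes white, grey, black, white, grey, black → white (repeats white → grey → black).
For the v, +3 each step: 39, 42, 45, 48, 51, 54 → 57.
W: always 2 × the v; 78, 84, 90, 96, 102, 108 → 114.
So the next tuple is [u=white/v=57/w=114].

[u=white/v=57/w=114]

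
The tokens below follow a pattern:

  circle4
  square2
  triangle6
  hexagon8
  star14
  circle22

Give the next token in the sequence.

square36

For the shape, repeats circle → square → triangle → hexagon → star: circle, square, triangle, hexagon, star, circle → square.
Second component: each term is the sum of the two before it; 4, 2, 6, 8, 14, 22 → 36.
So the next token is square36.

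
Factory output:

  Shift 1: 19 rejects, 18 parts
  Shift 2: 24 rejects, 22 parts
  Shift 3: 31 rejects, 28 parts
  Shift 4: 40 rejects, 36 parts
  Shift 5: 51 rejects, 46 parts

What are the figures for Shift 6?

64 rejects, 58 parts

Rejects: differences are 5, 7, 9, … (increasing by 2 each time); 19, 24, 31, 40, 51 → 64.
For the parts, differences are 4, 6, 8, … (increasing by 2 each time): 18, 22, 28, 36, 46 → 58.
Combining the parts gives 64 rejects, 58 parts.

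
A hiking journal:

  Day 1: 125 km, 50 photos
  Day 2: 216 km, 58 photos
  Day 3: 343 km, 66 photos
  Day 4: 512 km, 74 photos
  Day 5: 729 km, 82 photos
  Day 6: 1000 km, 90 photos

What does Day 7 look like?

Km: perfect cubes: 5³, 6³, 7³, …; 125, 216, 343, 512, 729, 1000 → 1331.
Photos goes 50, 58, 66, 74, 82, 90 → 98 (+8 each step).
So the next line is 1331 km, 98 photos.

1331 km, 98 photos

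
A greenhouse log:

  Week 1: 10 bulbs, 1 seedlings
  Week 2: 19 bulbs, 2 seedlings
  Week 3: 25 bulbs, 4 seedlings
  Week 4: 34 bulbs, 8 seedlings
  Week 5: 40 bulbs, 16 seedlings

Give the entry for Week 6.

49 bulbs, 32 seedlings

Bulbs goes 10, 19, 25, 34, 40 → 49 (alternating steps +9, +6, +9, +6, …).
Seedlings: ×2 each step, so 1, 2, 4, 8, 16 → 32.
So the next record is 49 bulbs, 32 seedlings.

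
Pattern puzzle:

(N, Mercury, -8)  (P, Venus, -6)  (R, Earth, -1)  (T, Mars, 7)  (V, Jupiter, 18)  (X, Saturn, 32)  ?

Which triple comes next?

(Z, Uranus, 49)

Letter goes N, P, R, T, V, X → Z (letters move forward 2 places in the alphabet).
Planet: runs through the planets Mercury→Neptune; Mercury, Venus, Earth, Mars, Jupiter, Saturn → Uranus.
For the third component, differences are 2, 5, 8, … (increasing by 3 each time): -8, -6, -1, 7, 18, 32 → 49.
Combining the parts gives (Z, Uranus, 49).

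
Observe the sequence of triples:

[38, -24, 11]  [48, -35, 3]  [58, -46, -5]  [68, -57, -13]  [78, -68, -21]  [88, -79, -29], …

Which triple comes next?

[98, -90, -37]

First part: +10 each step, so 38, 48, 58, 68, 78, 88 → 98.
Second part — −11 each step: -24, -35, -46, -57, -68, -79 → -90.
Third part goes 11, 3, -5, -13, -21, -29 → -37 (−8 each step).
So the next triple is [98, -90, -37].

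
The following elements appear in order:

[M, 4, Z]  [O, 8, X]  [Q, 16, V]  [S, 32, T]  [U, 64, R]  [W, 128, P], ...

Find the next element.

[Y, 256, N]

For the first letter, letters move forward 2 places in the alphabet: M, O, Q, S, U, W → Y.
For the second part, ×2 each step: 4, 8, 16, 32, 64, 128 → 256.
Second letter: Z, X, V, T, R, P → N (letters move back 2 places in the alphabet).
Putting it together: [Y, 256, N].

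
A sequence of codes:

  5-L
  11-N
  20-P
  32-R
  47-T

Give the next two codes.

First component: 5, 11, 20, 32, 47 → 65 → 86 (differences are 6, 9, 12, … (increasing by 3 each time)).
Letter goes L, N, P, R, T → V → X (letters move forward 2 places in the alphabet).
So the next two codes are 65-V and 86-X.

65-V then 86-X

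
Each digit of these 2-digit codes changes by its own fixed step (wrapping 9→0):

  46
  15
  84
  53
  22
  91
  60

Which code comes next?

39

First digit: −3 each step, mod 10; 4, 1, 8, 5, 2, 9, 6 → 3.
Second digit — −1 each step, mod 10: 6, 5, 4, 3, 2, 1, 0 → 9.
Putting it together: 39.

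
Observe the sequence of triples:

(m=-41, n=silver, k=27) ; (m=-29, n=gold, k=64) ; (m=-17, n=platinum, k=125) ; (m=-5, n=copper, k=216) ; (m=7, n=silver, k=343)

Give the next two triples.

(m=19, n=gold, k=512), (m=31, n=platinum, k=729)

M: +12 each step, so -41, -29, -17, -5, 7 → 19 → 31.
N: repeats silver → gold → platinum → copper; silver, gold, platinum, copper, silver → gold → platinum.
For the k, perfect cubes: 3³, 4³, 5³, …: 27, 64, 125, 216, 343 → 512 → 729.
Putting the parts together: (m=19, n=gold, k=512) and then (m=31, n=platinum, k=729).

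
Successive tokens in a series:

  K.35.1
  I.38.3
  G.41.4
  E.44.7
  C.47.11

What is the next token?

Letter — letters move back 2 places in the alphabet: K, I, G, E, C → A.
For the second component, +3 each step: 35, 38, 41, 44, 47 → 50.
Third component: each term is the sum of the two before it, so 1, 3, 4, 7, 11 → 18.
Combining the parts gives A.50.18.

A.50.18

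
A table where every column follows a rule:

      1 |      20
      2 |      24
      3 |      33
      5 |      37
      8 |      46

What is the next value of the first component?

First component: 1, 2, 3, 5, 8 → 13 (each term is the sum of the two before it).

13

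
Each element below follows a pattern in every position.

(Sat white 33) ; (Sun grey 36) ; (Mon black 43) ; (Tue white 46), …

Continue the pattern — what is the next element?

Day: runs through the weekdays Mon→Sun, so Sat, Sun, Mon, Tue → Wed.
For the shade, repeats white → grey → black: white, grey, black, white → grey.
Third part goes 33, 36, 43, 46 → 53 (alternating steps +3, +7, +3, +7, …).
So the next element is (Wed grey 53).

(Wed grey 53)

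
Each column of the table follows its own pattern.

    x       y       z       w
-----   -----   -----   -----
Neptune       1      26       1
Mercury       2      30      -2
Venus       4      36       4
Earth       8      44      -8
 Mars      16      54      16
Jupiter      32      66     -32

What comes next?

Saturn  64  80  64

Column x: runs through the planets Mercury→Neptune, so Neptune, Mercury, Venus, Earth, Mars, Jupiter → Saturn.
Column y: ×2 each step, so 1, 2, 4, 8, 16, 32 → 64.
Column z goes 26, 30, 36, 44, 54, 66 → 80 (differences are 4, 6, 8, … (increasing by 2 each time)).
Column w: ×(-2) each step; 1, -2, 4, -8, 16, -32 → 64.
Putting it together: Saturn  64  80  64.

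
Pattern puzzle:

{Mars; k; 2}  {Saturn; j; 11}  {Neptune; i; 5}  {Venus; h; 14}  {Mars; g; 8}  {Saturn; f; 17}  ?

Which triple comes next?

{Neptune; e; 11}

For the planet, repeats Mars → Saturn → Neptune → Venus: Mars, Saturn, Neptune, Venus, Mars, Saturn → Neptune.
Letter goes k, j, i, h, g, f → e (letters move back 1 place in the alphabet).
Third slot: 2, 11, 5, 14, 8, 17 → 11 (alternating steps +9, −6, +9, −6, …).
Combining the parts gives {Neptune; e; 11}.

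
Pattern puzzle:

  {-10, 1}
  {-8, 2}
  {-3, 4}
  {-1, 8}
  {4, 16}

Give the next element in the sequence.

{6, 32}

First value: alternating steps +2, +5, +2, +5, …, so -10, -8, -3, -1, 4 → 6.
Second value: ×2 each step, so 1, 2, 4, 8, 16 → 32.
So the next element is {6, 32}.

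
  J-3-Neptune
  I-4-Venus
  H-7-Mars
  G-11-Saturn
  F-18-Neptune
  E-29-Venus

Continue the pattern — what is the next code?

D-47-Mars

Letter: letters move back 1 place in the alphabet, so J, I, H, G, F, E → D.
Second component: 3, 4, 7, 11, 18, 29 → 47 (each term is the sum of the two before it).
Planet goes Neptune, Venus, Mars, Saturn, Neptune, Venus → Mars (repeats Neptune → Venus → Mars → Saturn).
Combining the parts gives D-47-Mars.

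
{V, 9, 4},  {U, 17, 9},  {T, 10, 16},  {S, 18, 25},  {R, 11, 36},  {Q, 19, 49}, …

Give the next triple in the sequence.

{P, 12, 64}

Letter goes V, U, T, S, R, Q → P (letters move back 1 place in the alphabet).
Second entry: alternating steps +8, −7, +8, −7, …, so 9, 17, 10, 18, 11, 19 → 12.
Third entry — perfect squares: 2², 3², 4², …: 4, 9, 16, 25, 36, 49 → 64.
Combining the parts gives {P, 12, 64}.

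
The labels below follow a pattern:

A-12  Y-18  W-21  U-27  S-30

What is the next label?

Letter goes A, Y, W, U, S → Q (letters move back 2 places in the alphabet, wrapping A→Z).
Second component — alternating steps +6, +3, +6, +3, …: 12, 18, 21, 27, 30 → 36.
Putting it together: Q-36.

Q-36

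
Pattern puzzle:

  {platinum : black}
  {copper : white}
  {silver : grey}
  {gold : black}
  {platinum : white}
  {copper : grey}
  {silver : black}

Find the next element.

{gold : white}

For the metal, repeats platinum → copper → silver → gold: platinum, copper, silver, gold, platinum, copper, silver → gold.
Shade — repeats black → white → grey: black, white, grey, black, white, grey, black → white.
Putting it together: {gold : white}.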